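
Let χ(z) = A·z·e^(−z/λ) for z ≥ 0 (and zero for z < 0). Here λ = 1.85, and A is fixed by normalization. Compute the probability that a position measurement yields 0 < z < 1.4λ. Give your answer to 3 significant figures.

P ≈ 0.531

P = ∫_{0}^{1.4λ} |χ(z)|² dz.
Since A² = 1/(λ^3/4), this is the region integral divided by the full normalization integral.
In terms of u = z/λ (A² and the length scale cancel between numerator and denominator), P = [∫_{0}^{1.4} u^2·e^(-2·u) du] / [∫_{0}^{∞} u^2·e^(-2·u) du].
With ∫ u^2·e^(-2·u) du = -(2·u^2 + 2·u + 1)·e^(-2·u)/4 + C, the region integral is 1/4 - 193·e^(-14/5)/100 and the full one is 1/4.
Evaluating gives P = 0.5305.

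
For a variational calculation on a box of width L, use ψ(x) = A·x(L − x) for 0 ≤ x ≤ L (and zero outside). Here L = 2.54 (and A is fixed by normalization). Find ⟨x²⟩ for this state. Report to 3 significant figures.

⟨x^2⟩ ≈ 1.84

By definition ⟨x²⟩ = ∫ x^2 |ψ(x)|² dx.
The ratio of the moment integral to the normalization integral gives ⟨x²⟩ = 2·L^2/7.
Putting L = 2.54 gives 1.843.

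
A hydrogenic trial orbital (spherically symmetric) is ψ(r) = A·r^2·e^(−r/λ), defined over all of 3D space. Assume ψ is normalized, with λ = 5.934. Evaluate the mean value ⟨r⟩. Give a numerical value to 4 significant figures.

⟨r⟩ = ∫ r |ψ|² 4πr² dr over the full domain.
Evaluating both integrals, ⟨r⟩ = 7·λ/2.
Putting λ = 5.934 gives 20.769.

⟨r⟩ ≈ 20.77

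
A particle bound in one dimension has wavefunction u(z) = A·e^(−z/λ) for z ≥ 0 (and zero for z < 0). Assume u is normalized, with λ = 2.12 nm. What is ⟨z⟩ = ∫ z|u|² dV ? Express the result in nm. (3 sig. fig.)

By definition ⟨z⟩ = ∫ z |u(z)|² dz.
Evaluating both integrals, ⟨z⟩ = λ/2.
Putting λ = 2.12 gives 1.060.

⟨z⟩ ≈ 1.06 nm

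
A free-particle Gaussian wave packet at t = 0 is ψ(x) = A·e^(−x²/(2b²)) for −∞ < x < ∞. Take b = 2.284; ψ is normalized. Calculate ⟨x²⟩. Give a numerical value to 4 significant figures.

⟨x^2⟩ ≈ 2.608

The expectation value is the |ψ|²-weighted average of x^2: ∫ x^2|ψ|² dx.
Using the Gaussian integral ∫_{−∞}^{∞} e^(−αx²) dx = √(π/α), the ratio of the moment integral to the normalization integral gives ⟨x²⟩ = b^2/2.
Putting b = 2.284 gives 2.6083.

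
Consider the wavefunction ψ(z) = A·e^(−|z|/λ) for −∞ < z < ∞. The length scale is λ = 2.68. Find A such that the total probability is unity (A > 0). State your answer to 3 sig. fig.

A ≈ 0.611

We need A² ∫|f|² dz = 1, taking the integral from −∞ to ∞.
∫|ψ|² dz = A²·(λ).
Hence A² = 1/[λ].
Plugging in λ = 2.68 yields A = 0.6108.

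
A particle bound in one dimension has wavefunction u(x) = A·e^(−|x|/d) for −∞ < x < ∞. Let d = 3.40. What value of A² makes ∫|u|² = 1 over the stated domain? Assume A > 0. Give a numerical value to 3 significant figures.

The normalization condition is ∫|u|² dx = 1 from −∞ to ∞.
With ∫₀^∞ x^0 e^(−αx) dx = 0!/α^1, with u = A·e^(−|x|/d), the integral evaluates to A²·[d].
Substituting d = 3.40 gives A² = 0.2941, so A = 0.5423.

A^2 ≈ 0.294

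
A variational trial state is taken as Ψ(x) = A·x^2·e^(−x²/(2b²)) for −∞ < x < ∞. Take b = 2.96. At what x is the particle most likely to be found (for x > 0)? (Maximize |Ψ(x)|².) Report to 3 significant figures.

The maximum of |Ψ(x)|² occurs where its derivative vanishes.
Solving yields x = √(2)·b.
With b = 2.96, the value of x > 0 at which the probability density is greatest is 4.186.

x ≈ 4.19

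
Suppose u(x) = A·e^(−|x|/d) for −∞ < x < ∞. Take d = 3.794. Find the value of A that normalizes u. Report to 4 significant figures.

We need A² ∫|f|² dx = 1, taking the integral from −∞ to ∞.
Recall ∫₀^∞ x^m e^(−x/β) dx = m!·β^(m+1), carrying out the integral gives A² · d.
So A² = (d)^(−1).
Plugging in d = 3.794 yields A = 0.51339.

A ≈ 0.5134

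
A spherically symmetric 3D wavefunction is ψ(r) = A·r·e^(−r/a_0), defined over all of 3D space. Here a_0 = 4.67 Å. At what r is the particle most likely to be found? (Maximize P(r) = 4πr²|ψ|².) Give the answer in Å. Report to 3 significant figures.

r ≈ 9.34 Å

Differentiate P(r) = 4πr²|ψ|² with respect to r and set to zero.
This gives r = 2·a_0.
With a_0 = 4.67, the most probable radial distance is 9.340 Å.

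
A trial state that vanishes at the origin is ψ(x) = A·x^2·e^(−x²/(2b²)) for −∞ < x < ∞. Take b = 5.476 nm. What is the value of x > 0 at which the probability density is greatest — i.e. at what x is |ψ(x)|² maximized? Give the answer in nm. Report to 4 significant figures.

x ≈ 7.744 nm

The maximum of |ψ(x)|² occurs where its derivative vanishes.
Solving yields x = √(2)·b.
With b = 5.476, the value of x > 0 at which the probability density is greatest is 7.7442 nm.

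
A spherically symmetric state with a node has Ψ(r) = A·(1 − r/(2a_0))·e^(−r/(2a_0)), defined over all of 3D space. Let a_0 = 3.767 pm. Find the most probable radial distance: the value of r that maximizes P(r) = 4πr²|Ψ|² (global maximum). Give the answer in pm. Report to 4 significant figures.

r ≈ 19.72 pm

The maximum of P(r) = 4πr²|Ψ|² occurs where its derivative vanishes.
This gives r = a_0·(√(5) + 3).
With a_0 = 3.767, the most probable radial distance is 19.724 pm.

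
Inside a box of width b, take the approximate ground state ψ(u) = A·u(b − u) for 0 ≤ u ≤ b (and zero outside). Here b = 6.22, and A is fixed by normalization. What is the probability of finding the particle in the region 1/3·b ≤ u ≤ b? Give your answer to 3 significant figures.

P ≈ 0.790

|ψ|² is the probability density, so P = ∫_{1/3·b}^{b} |ψ|² du.
The normalization integral ∫|ψ|²du over the whole domain equals b^5/30·A², and A² cancels in the ratio.
Let t = u/b; then A² and the length scale cancel, so P = ∫_{1/3}^{1} t^2·(1 - t)^2 dt ÷ ∫_{0}^{1} t^2·(1 - t)^2 dt.
An antiderivative of t^2·(1 - t)^2 is t^3·(6·t^2 - 15·t + 10)/30; evaluating from 1/3 to 1 gives 32/1215, while the full integral is 1/30.
Taking the ratio, P = 64/81.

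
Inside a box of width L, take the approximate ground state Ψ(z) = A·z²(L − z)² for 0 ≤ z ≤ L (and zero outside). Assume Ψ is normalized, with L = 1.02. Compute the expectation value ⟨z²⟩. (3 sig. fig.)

⟨z^2⟩ ≈ 0.284

By definition ⟨z²⟩ = ∫ z^2 |Ψ(z)|² dz.
Evaluating both integrals, ⟨z²⟩ = 3·L^2/11.
With L = 1.02, ⟨z^2⟩ = 0.2837.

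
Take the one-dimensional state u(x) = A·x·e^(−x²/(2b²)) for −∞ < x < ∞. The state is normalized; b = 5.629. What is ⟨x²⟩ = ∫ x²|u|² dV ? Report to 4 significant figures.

By definition ⟨x²⟩ = ∫ x^2 |u(x)|² dx.
Using the Gaussian integral ∫_{−∞}^{∞} e^(−αx²) dx = √(π/α), the ratio of the moment integral to the normalization integral gives ⟨x²⟩ = 3·b^2/2.
Putting b = 5.629 gives 47.528.

⟨x^2⟩ ≈ 47.53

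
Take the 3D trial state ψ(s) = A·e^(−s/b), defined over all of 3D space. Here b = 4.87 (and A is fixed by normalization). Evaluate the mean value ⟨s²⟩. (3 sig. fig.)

⟨s²⟩ = ∫ s^2 |ψ|² 4πs² ds over the full domain.
Using ∫₀^∞ sⁿ e^(−αs) ds = n!/αⁿ⁺¹, evaluating both integrals, ⟨s²⟩ = 3·b^2.
Putting b = 4.87 gives 71.15.

⟨s^2⟩ ≈ 71.2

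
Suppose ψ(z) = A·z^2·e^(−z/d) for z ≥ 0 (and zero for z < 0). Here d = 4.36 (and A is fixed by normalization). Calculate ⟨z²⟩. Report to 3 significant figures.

⟨z^2⟩ ≈ 143

⟨z²⟩ = ∫ z^2 |ψ|² dz over the full domain.
The ratio of the moment integral to the normalization integral gives ⟨z²⟩ = 15·d^2/2.
With d = 4.36, ⟨z^2⟩ = 142.6.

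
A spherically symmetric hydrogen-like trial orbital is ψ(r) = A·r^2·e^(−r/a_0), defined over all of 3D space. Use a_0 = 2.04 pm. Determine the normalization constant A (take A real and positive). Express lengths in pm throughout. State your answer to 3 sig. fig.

Require ∫ |ψ|² 4πr² dr = 1 over the whole domain.
(Spherical symmetry: dV = 4πr² dr.)
With ∫₀^∞ r^6 e^(−αr) dr = 6!/α^7, ∫|ψ|² 4πr² dr = A²·(45·π·a_0^7/2).
Plugging in a_0 = 2.04 yields A = 0.009809.

A ≈ 0.00981 pm^(-7/2)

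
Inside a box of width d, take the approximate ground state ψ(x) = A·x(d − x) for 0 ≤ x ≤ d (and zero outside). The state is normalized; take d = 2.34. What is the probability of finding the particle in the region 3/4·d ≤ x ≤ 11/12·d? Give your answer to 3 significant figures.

The probability is P = ∫ |ψ|² dx over [3/4·d, 11/12·d].
With A² fixed by ∫|ψ|² = 1, i.e. A² = (d^5/30)^(−1), substitute and integrate.
Substituting u = x/d, A² and the length scale cancel in the ratio: P = ∫_{3/4}^{11/12} u^2·(1 - u)^2 du / ∫_{0}^{1} u^2·(1 - u)^2 du.
An antiderivative of u^2·(1 - u)^2 is u^3·(6·u^2 - 15·u + 10)/30; evaluating from 3/4 to 11/12 gives ≈ 0.0032809, while the full integral is 1/30.
Evaluating gives P = 0.09843.

P ≈ 0.0984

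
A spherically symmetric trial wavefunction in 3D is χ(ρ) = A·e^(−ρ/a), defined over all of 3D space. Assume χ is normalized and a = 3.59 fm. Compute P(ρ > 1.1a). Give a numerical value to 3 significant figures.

P ≈ 0.623

With dV = 4πρ²dρ, the probability is ∫|χ|² dV over ρ > 1.1a.
Normalization gives A² = 1/(π·a^3).
In terms of u = ρ/a (A², 4π and the length scale all cancel between numerator and denominator), P = [∫_{1.1}^{∞} u^2·e^(-2·u) du] / [∫_{0}^{∞} u^2·e^(-2·u) du].
With ∫ u^2·e^(-2·u) du = -(2·u^2 + 2·u + 1)·e^(-2·u)/4 + C, the region integral is 281·e^(-11/5)/200 and the full one is 1/4.
The region integral divided by the full integral gives P = 0.6227.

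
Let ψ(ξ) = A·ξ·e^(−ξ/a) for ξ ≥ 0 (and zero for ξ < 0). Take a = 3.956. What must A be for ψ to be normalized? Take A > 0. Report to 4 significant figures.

A ≈ 0.2542

Require ∫ |ψ|² dξ = 1 over the whole domain.
Recall ∫₀^∞ ξ^m e^(−ξ/β) dξ = m!·β^(m+1), the integral (without the A² prefactor) comes out to a^3/4.
So A² = (a^3/4)^(−1).
With a = 3.956: A² = 0.064609 and A = 0.25418.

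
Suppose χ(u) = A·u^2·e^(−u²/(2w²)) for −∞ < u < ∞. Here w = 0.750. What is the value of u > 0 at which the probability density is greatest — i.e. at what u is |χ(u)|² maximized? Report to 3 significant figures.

u ≈ 1.06

The maximum of |χ(u)|² occurs where its derivative vanishes.
Solving yields u = √(2)·w.
With w = 0.750, the value of u > 0 at which the probability density is greatest is 1.061.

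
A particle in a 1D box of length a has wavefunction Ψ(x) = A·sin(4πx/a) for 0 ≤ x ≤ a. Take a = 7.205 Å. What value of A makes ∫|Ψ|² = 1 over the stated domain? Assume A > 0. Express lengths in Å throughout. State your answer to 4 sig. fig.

We need A² ∫|f|² dx = 1, taking the integral from 0 to a.
With ∫₀^a sin²(nπx/a) dx = a/2, ∫|Ψ|² dx = A²·(a/2).
With a = 7.205: A² = 0.27759 and A = 0.52686.

A ≈ 0.5269 Å^(-1/2)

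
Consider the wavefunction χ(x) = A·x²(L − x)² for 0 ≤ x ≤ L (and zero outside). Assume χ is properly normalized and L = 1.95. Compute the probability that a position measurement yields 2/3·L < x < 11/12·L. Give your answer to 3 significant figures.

|χ|² is the probability density, so P = ∫_{2/3·L}^{11/12·L} |χ|² dx.
With A² fixed by ∫|χ|² = 1, i.e. A² = (L^9/630)^(−1), substitute and integrate.
Let u = x/L; then A² and the length scale cancel, so P = ∫_{2/3}^{11/12} u^4·(1 - u)^4 du ÷ ∫_{0}^{1} u^4·(1 - u)^4 du.
With ∫ u^4·(1 - u)^4 du = u^5·(70·u^4 - 315·u^3 + 540·u^2 - 420·u + 126)/630 + C, the region integral is ≈ 0.00022931 and the full one is 1/630.
The result is P = 0.1445.

P ≈ 0.144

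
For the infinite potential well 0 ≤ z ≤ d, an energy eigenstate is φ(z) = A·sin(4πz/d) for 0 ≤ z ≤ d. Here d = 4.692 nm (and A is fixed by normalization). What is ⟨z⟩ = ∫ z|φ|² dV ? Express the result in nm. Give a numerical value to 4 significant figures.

⟨z⟩ = ∫ z |φ|² dz over the full domain.
Using sin²θ = (1 − cos 2θ)/2, evaluating both integrals, ⟨z⟩ = d/2.
Putting d = 4.692 gives 2.3460.

⟨z⟩ ≈ 2.346 nm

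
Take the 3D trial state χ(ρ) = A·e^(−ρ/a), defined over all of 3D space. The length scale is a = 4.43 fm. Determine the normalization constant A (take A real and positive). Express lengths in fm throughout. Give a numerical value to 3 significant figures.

We need A² ∫|f|² 4πρ² dρ = 1, taking the integral from 0 to ∞.
The angular integral contributes 4π, leaving ∫₀^∞ ρ²|χ|² dρ.
Recall ∫₀^∞ ρ^m e^(−ρ/β) dρ = m!·β^(m+1), ∫|χ|² 4πρ² dρ = A²·(π·a^3).
Setting this equal to 1 gives A² = 1/(π·a^3).
Plugging in a = 4.43 yields A = 0.06051.

A ≈ 0.0605 fm^(-3/2)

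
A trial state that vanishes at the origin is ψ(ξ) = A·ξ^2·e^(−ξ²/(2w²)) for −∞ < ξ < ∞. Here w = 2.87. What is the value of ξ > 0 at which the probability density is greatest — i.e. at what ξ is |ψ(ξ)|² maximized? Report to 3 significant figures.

The maximum of |ψ(ξ)|² occurs where its derivative vanishes.
Solving yields ξ = √(2)·w.
With w = 2.87, the value of ξ > 0 at which the probability density is greatest is 4.059.

ξ ≈ 4.06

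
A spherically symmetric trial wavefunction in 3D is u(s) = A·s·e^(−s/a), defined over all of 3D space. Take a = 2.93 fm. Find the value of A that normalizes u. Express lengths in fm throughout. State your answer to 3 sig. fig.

The normalization condition is ∫|u|² 4πs² ds = 1 from 0 to ∞.
In 3D with spherical symmetry the volume element is 4πs² ds.
Recall ∫₀^∞ s^m e^(−s/β) ds = m!·β^(m+1), carrying out the integral gives A² · 3·π·a^5.
Setting this equal to 1 gives A² = 1/(3·π·a^5).
Plugging in a = 2.93 yields A = 0.02217.

A ≈ 0.0222 fm^(-5/2)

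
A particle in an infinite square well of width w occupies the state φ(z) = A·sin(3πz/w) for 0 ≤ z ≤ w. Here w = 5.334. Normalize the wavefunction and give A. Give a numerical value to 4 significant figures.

The normalization condition is ∫|φ|² dz = 1 from 0 to w.
Using sin²θ = (1 − cos 2θ)/2, ∫|φ|² dz = A²·(w/2).
Plugging in w = 5.334 yields A = 0.61233.

A ≈ 0.6123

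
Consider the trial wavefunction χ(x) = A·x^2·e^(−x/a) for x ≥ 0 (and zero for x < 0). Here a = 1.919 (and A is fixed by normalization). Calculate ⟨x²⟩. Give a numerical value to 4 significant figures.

⟨x^2⟩ ≈ 27.62

⟨x²⟩ = ∫ x^2 |χ|² dx over the full domain.
With ∫₀^∞ x^6 e^(−αx) dx = 6!/α^7, the ratio of the moment integral to the normalization integral gives ⟨x²⟩ = 15·a^2/2.
With a = 1.919, ⟨x^2⟩ = 27.619.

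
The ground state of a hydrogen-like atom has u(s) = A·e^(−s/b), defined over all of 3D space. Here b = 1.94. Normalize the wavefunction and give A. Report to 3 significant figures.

The normalization condition is ∫|u|² 4πs² ds = 1 from 0 to ∞.
Recall ∫₀^∞ s^m e^(−s/β) ds = m!·β^(m+1), carrying out the integral gives A² · π·b^3.
So A² = (π·b^3)^(−1).
Plugging in b = 1.94 yields A = 0.2088.

A ≈ 0.209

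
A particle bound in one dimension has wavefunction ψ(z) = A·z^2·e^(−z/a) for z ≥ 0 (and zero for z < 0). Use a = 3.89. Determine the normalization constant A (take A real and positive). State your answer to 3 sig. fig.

Normalization requires ∫|ψ|² dz = 1, integrated from 0 to ∞.
Recall ∫₀^∞ z^m e^(−z/β) dz = m!·β^(m+1), with ψ = A·z^2·e^(−z/a), the integral evaluates to A²·[3·a^5/4].
Setting this equal to 1 gives A² = 1/(3·a^5/4).
With a = 3.89: A² = 0.001497 and A = 0.03869.

A ≈ 0.0387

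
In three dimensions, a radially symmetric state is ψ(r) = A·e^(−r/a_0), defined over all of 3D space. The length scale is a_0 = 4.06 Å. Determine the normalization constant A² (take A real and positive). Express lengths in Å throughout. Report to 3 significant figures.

A^2 ≈ 0.00476 Å^(-3)

We need A² ∫|f|² 4πr² dr = 1, taking the integral from 0 to ∞.
(Spherical symmetry: dV = 4πr² dr.)
With ∫₀^∞ r^2 e^(−αr) dr = 2!/α^3, ∫|ψ|² 4πr² dr = A²·(π·a_0^3).
Setting this equal to 1 gives A² = 1/(π·a_0^3).
Substituting a_0 = 4.06 gives A² = 0.004756, so A = 0.06897.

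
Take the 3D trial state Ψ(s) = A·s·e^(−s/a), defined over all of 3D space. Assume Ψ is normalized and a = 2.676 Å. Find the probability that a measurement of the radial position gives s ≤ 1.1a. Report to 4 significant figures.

P = ∫ |Ψ|² 4πs² ds over s ≤ 1.1a.
Normalization gives A² = 1/(3·π·a^5).
Substituting u = s/a, A², 4π and the length scale all cancel in the ratio: P = ∫_{0}^{1.1} u^4·e^(-2·u) du / ∫_{0}^{∞} u^4·e^(-2·u) du.
An antiderivative of u^4·e^(-2·u) is -(u^4/2 + u^3 + 3·u^2/2 + 3·u/2 + 3/4)·e^(-2·u); evaluating from 0 to 1.1 gives ≈ 0.0543722, while the full integral is 3/4.
Taking the ratio yields P = 0.072496.

P ≈ 0.07250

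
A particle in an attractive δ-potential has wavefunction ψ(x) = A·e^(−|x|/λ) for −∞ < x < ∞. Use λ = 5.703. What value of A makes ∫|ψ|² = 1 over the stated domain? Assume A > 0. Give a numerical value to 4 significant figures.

Normalization requires ∫|ψ|² dx = 1, integrated from −∞ to ∞.
With ∫₀^∞ x^0 e^(−αx) dx = 0!/α^1, carrying out the integral gives A² · λ.
Setting this equal to 1 gives A² = 1/(λ).
Substituting λ = 5.703 gives A² = 0.17535, so A = 0.41874.

A ≈ 0.4187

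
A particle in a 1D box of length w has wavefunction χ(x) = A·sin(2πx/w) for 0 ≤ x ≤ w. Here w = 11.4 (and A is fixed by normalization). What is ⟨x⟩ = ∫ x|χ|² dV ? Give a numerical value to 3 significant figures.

⟨x⟩ ≈ 5.70

The expectation value is the |χ|²-weighted average of x: ∫ x|χ|² dx.
The ratio of the moment integral to the normalization integral gives ⟨x⟩ = w/2.
With w = 11.4, ⟨x⟩ = 5.700.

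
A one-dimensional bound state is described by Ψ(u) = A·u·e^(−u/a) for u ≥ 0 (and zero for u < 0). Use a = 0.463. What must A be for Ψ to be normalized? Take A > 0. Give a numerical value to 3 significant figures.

A ≈ 6.35

Require ∫ |Ψ|² du = 1 over the whole domain.
With ∫₀^∞ u^2 e^(−αu) du = 2!/α^3, the integral (without the A² prefactor) comes out to a^3/4.
Setting this equal to 1 gives A² = 1/(a^3/4).
Plugging in a = 0.463 yields A = 6.348.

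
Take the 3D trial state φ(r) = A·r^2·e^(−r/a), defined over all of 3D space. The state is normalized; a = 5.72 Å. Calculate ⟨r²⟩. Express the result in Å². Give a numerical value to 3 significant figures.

⟨r^2⟩ ≈ 458 Å^2

By definition ⟨r²⟩ = ∫ r^2 |φ(r)|² 4πr² dr.
Since the A² factors cancel between numerator and denominator, ⟨r²⟩ = 14·a^2.
With a = 5.72, ⟨r^2⟩ = 458.1.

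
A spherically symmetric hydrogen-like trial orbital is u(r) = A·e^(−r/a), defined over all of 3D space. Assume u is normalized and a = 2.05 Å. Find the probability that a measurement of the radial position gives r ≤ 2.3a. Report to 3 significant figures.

P = ∫ |u|² 4πr² dr over r ≤ 2.3a.
A² is fixed by ∫₀^∞ 4πr²|u|² dr = 1, i.e. A² = (π·a^3)^(−1).
Let t = r/a; then A², 4π and the length scale all cancel, so P = ∫_{0}^{2.3} t^2·e^(-2·t) dt ÷ ∫_{0}^{∞} t^2·e^(-2·t) dt.
With ∫ t^2·e^(-2·t) dt = -(2·t^2 + 2·t + 1)·e^(-2·t)/4 + C, the region integral is 1/4 - 809·e^(-23/5)/200 and the full one is 1/4.
This evaluates to P = 0.8374.

P ≈ 0.837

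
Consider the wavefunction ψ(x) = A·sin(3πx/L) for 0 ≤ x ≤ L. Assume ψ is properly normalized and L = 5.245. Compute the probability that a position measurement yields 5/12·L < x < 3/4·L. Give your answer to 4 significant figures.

The probability is P = ∫ |ψ|² dx over [5/12·L, 3/4·L].
Since A² = 1/(L/2), this is the region integral divided by the full normalization integral.
Substituting u = x/L, A² and the length scale cancel in the ratio: P = ∫_{5/12}^{3/4} sin(3·π·u)^2 du / ∫_{0}^{1} sin(3·π·u)^2 du.
With ∫ sin(3·π·u)^2 du = u/2 - sin(6·π·u)/(12·π) + C, the region integral is 1/6 and the full one is 1/2.
Evaluating gives P = 1/3.

P ≈ 0.3333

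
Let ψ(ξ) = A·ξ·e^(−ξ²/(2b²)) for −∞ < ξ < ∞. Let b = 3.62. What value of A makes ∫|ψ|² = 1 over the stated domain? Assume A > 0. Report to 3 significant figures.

A ≈ 0.154

We need A² ∫|f|² dξ = 1, taking the integral from −∞ to ∞.
With ∫_{−∞}^{∞} ξ^(2m) e^(−αξ²) dξ = (2m−1)!!·√π / (2^m α^(m+1/2)), carrying out the integral gives A² · √(π)·b^3/2.
So A² = (√(π)·b^3/2)^(−1).
With b = 3.62: A² = 0.02379 and A = 0.1542.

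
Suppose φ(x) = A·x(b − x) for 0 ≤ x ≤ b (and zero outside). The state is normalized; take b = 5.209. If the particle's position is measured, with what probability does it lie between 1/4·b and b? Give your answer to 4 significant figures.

P = ∫_{1/4·b}^{b} |φ(x)|² dx.
With A² fixed by ∫|φ|² = 1, i.e. A² = (b^5/30)^(−1), substitute and integrate.
In terms of u = x/b (A² and the length scale cancel between numerator and denominator), P = [∫_{1/4}^{1} u^2·(1 - u)^2 du] / [∫_{0}^{1} u^2·(1 - u)^2 du].
An antiderivative of u^2·(1 - u)^2 is u^3·(6·u^2 - 15·u + 10)/30; evaluating from 1/4 to 1 gives 153/5120, while the full integral is 1/30.
Taking the ratio, P = 459/512.

P ≈ 0.8965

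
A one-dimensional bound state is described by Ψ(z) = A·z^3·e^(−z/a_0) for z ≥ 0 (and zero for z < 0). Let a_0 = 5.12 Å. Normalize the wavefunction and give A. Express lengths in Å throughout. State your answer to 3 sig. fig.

A ≈ 0.00139 Å^(-7/2)

The normalization condition is ∫|Ψ|² dz = 1 from 0 to ∞.
Using ∫₀^∞ zⁿ e^(−αz) dz = n!/αⁿ⁺¹, carrying out the integral gives A² · 45·a_0^7/8.
Hence A² = 1/[45·a_0^7/8].
Substituting a_0 = 5.12 gives A² = 0.000001927, so A = 0.001388.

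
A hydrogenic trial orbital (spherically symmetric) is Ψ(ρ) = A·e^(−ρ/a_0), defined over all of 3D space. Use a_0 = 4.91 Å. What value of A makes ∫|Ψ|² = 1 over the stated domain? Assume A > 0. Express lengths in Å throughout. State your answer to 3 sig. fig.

We need A² ∫|f|² 4πρ² dρ = 1, taking the integral from 0 to ∞.
With ∫₀^∞ ρ^2 e^(−αρ) dρ = 2!/α^3, the integral (without the A² prefactor) comes out to π·a_0^3.
Setting this equal to 1 gives A² = 1/(π·a_0^3).
Plugging in a_0 = 4.91 yields A = 0.05186.

A ≈ 0.0519 Å^(-3/2)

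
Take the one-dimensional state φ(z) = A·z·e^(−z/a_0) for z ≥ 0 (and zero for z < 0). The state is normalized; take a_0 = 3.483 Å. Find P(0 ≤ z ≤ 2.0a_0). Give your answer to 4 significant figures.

The probability is P = ∫ |φ|² dz over [0, 2.0a_0].
With A² fixed by ∫|φ|² = 1, i.e. A² = (a_0^3/4)^(−1), substitute and integrate.
Substituting u = z/a_0, A² and the length scale cancel in the ratio: P = ∫_{0}^{2.0} u^2·e^(-2·u) du / ∫_{0}^{∞} u^2·e^(-2·u) du.
An antiderivative of u^2·e^(-2·u) is -(2·u^2 + 2·u + 1)·e^(-2·u)/4; evaluating from 0 to 2.0 gives 1/4 - 13·e^(-4)/4, while the full integral is 1/4.
Evaluating gives P = 0.76190.

P ≈ 0.7619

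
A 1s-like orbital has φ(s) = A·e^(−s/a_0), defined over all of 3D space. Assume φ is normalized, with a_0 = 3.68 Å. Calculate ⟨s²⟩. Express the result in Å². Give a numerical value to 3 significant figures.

⟨s^2⟩ ≈ 40.6 Å^2

⟨s²⟩ = ∫ s^2 |φ|² 4πs² ds over the full domain.
The ratio of the moment integral to the normalization integral gives ⟨s²⟩ = 3·a_0^2.
With a_0 = 3.68, ⟨s^2⟩ = 40.63.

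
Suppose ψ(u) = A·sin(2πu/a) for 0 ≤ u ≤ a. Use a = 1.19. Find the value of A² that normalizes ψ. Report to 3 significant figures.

A^2 ≈ 1.68

We need A² ∫|f|² du = 1, taking the integral from 0 to a.
With ∫₀^a sin²(nπu/a) du = a/2, with ψ = A·sin(2πu/a), the integral evaluates to A²·[a/2].
Hence A² = 1/[a/2].
Plugging in a = 1.19 yields A = 1.296.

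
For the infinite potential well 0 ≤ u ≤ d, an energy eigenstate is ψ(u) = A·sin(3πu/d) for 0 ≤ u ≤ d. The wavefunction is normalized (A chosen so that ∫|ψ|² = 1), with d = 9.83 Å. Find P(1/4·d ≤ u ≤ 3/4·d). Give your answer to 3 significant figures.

P ≈ 0.394

|ψ|² is the probability density, so P = ∫_{1/4·d}^{3/4·d} |ψ|² du.
The normalization integral ∫|ψ|²du over the whole domain equals d/2·A², and A² cancels in the ratio.
In terms of t = u/d (A² and the length scale cancel between numerator and denominator), P = [∫_{1/4}^{3/4} sin(3·π·t)^2 dt] / [∫_{0}^{1} sin(3·π·t)^2 dt].
An antiderivative of sin(3·π·t)^2 is t/2 - sin(6·π·t)/(12·π); evaluating from 1/4 to 3/4 gives 1/4 - 1/(6·π), while the full integral is 1/2.
The result is P = (-2 + 3·π)/(6·π).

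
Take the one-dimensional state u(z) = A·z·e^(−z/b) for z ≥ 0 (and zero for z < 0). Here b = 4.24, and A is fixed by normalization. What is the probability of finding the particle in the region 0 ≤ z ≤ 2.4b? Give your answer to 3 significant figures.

The probability is P = ∫ |u|² dz over [0, 2.4b].
Since A² = 1/(b^3/4), this is the region integral divided by the full normalization integral.
In terms of t = z/b (A² and the length scale cancel between numerator and denominator), P = [∫_{0}^{2.4} t^2·e^(-2·t) dt] / [∫_{0}^{∞} t^2·e^(-2·t) dt].
With ∫ t^2·e^(-2·t) dt = -(2·t^2 + 2·t + 1)·e^(-2·t)/4 + C, the region integral is 1/4 - 433·e^(-24/5)/100 and the full one is 1/4.
Evaluating gives P = 0.8575.

P ≈ 0.857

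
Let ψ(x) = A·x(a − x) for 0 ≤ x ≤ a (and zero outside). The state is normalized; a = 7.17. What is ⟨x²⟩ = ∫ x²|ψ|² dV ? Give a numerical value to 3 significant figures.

The expectation value is the |ψ|²-weighted average of x^2: ∫ x^2|ψ|² dx.
Expanding the polynomial and integrating term by term, since the A² factors cancel between numerator and denominator, ⟨x²⟩ = 2·a^2/7.
Putting a = 7.17 gives 14.69.

⟨x^2⟩ ≈ 14.7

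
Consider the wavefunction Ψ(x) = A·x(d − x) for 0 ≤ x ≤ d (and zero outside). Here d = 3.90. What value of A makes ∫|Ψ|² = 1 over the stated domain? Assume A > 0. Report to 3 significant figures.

We need A² ∫|f|² dx = 1, taking the integral from 0 to d.
Expanding the polynomial and integrating term by term, ∫|Ψ|² dx = A²·(d^5/30).
So A² = (d^5/30)^(−1).
Substituting d = 3.90 gives A² = 0.03325, so A = 0.1823.

A ≈ 0.182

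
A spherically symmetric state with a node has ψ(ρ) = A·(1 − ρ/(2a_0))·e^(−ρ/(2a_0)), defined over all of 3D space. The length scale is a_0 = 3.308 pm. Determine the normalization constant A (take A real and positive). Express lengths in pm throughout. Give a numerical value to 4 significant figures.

A ≈ 0.03315 pm^(-3/2)

Normalization requires ∫|ψ|² 4πρ² dρ = 1, integrated from 0 to ∞.
(Spherical symmetry: dV = 4πρ² dρ.)
∫|ψ|² 4πρ² dρ = A²·(8·π·a_0^3).
Hence A² = 1/[8·π·a_0^3].
Substituting a_0 = 3.308 gives A² = 0.0010992, so A = 0.033154.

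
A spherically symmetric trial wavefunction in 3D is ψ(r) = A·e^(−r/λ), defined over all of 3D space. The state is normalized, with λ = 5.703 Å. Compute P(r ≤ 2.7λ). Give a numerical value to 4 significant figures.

P ≈ 0.9052

P = ∫ |ψ|² 4πr² dr over r ≤ 2.7λ.
A² is fixed by ∫₀^∞ 4πr²|ψ|² dr = 1, i.e. A² = (π·λ^3)^(−1).
Let u = r/λ; then A², 4π and the length scale all cancel, so P = ∫_{0}^{2.7} u^2·e^(-2·u) du ÷ ∫_{0}^{∞} u^2·e^(-2·u) du.
With ∫ u^2·e^(-2·u) du = -(2·u^2 + 2·u + 1)·e^(-2·u)/4 + C, the region integral is 1/4 - 1049·e^(-27/5)/200 and the full one is 1/4.
This evaluates to P = 0.90524.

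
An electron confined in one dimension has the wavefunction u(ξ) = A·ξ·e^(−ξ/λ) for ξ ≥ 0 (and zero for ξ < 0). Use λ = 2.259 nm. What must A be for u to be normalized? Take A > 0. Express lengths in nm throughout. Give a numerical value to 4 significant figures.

A ≈ 0.5891 nm^(-3/2)

Normalization requires ∫|u|² dξ = 1, integrated from 0 to ∞.
Recall ∫₀^∞ ξ^m e^(−ξ/β) dξ = m!·β^(m+1), with u = A·ξ·e^(−ξ/λ), the integral evaluates to A²·[λ^3/4].
Setting this equal to 1 gives A² = 1/(λ^3/4).
With λ = 2.259: A² = 0.34699 and A = 0.58905.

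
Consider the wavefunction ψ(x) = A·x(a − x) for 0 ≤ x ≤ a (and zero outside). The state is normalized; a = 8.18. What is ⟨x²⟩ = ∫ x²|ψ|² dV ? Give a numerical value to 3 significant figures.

By definition ⟨x²⟩ = ∫ x^2 |ψ(x)|² dx.
The ratio of the moment integral to the normalization integral gives ⟨x²⟩ = 2·a^2/7.
With a = 8.18, ⟨x^2⟩ = 19.12.

⟨x^2⟩ ≈ 19.1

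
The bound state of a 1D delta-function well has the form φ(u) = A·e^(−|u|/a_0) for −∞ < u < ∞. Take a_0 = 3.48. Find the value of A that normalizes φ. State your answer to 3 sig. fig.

Require ∫ |φ|² du = 1 over the whole domain.
Carrying out the integral gives A² · a_0.
With a_0 = 3.48: A² = 0.2874 and A = 0.5361.

A ≈ 0.536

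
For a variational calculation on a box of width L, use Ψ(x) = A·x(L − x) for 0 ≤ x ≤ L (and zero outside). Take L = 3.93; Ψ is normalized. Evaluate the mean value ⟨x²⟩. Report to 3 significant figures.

⟨x^2⟩ ≈ 4.41

The expectation value is the |Ψ|²-weighted average of x^2: ∫ x^2|Ψ|² dx.
Expanding the polynomial and integrating term by term, the ratio of the moment integral to the normalization integral gives ⟨x²⟩ = 2·L^2/7.
With L = 3.93, ⟨x^2⟩ = 4.413.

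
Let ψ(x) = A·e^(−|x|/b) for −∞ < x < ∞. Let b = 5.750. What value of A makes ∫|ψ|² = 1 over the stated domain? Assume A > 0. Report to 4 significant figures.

The normalization condition is ∫|ψ|² dx = 1 from −∞ to ∞.
Using ∫₀^∞ xⁿ e^(−αx) dx = n!/αⁿ⁺¹, with ψ = A·e^(−|x|/b), the integral evaluates to A²·[b].
Plugging in b = 5.750 yields A = 0.41703.

A ≈ 0.4170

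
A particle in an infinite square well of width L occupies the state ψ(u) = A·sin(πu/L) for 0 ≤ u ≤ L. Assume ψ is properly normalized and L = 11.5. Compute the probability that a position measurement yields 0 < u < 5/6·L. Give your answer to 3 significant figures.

P ≈ 0.971

|ψ|² is the probability density, so P = ∫_{0}^{5/6·L} |ψ|² du.
With A² fixed by ∫|ψ|² = 1, i.e. A² = (L/2)^(−1), substitute and integrate.
Let t = u/L; then A² and the length scale cancel, so P = ∫_{0}^{5/6} sin(π·t)^2 dt ÷ ∫_{0}^{1} sin(π·t)^2 dt.
An antiderivative of sin(π·t)^2 is t/2 - sin(2·π·t)/(4·π); evaluating from 0 to 5/6 gives √(3)/(8·π) + 5/12, while the full integral is 1/2.
The result is P = √(3)/(4·π) + 5/6.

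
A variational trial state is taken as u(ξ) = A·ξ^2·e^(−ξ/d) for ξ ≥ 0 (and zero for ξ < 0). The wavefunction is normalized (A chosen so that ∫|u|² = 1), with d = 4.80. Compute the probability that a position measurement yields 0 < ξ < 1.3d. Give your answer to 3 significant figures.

P ≈ 0.123

|u|² is the probability density, so P = ∫_{0}^{1.3d} |u|² dξ.
With A² fixed by ∫|u|² = 1, i.e. A² = (3·d^5/4)^(−1), substitute and integrate.
Substituting t = ξ/d, A² and the length scale cancel in the ratio: P = ∫_{0}^{1.3} t^4·e^(-2·t) dt / ∫_{0}^{∞} t^4·e^(-2·t) dt.
Using ∫ t^4·e^(-2·t) dt = -(t^4/2 + t^3 + 3·t^2/2 + 3·t/2 + 3/4)·e^(-2·t), the numerator is ≈ 0.091932 and the denominator is 3/4.
This works out to P = 0.1226.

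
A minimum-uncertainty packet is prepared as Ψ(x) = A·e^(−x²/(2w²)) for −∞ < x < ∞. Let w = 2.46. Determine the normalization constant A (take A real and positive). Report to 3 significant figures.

A ≈ 0.479

We need A² ∫|f|² dx = 1, taking the integral from −∞ to ∞.
∫|Ψ|² dx = A²·(√(π)·w).
Plugging in w = 2.46 yields A = 0.4789.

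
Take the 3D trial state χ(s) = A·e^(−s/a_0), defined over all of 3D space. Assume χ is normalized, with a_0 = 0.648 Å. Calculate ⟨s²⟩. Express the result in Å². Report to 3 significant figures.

By definition ⟨s²⟩ = ∫ s^2 |χ(s)|² 4πs² ds.
The ratio of the moment integral to the normalization integral gives ⟨s²⟩ = 3·a_0^2.
With a_0 = 0.648, ⟨s^2⟩ = 1.260.

⟨s^2⟩ ≈ 1.26 Å^2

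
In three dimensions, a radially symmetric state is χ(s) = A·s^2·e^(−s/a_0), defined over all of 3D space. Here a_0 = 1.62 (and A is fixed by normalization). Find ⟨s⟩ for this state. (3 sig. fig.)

⟨s⟩ = ∫ s |χ|² 4πs² ds over the full domain.
Using ∫₀^∞ sⁿ e^(−αs) ds = n!/αⁿ⁺¹, evaluating both integrals, ⟨s⟩ = 7·a_0/2.
Putting a_0 = 1.62 gives 5.670.

⟨s⟩ ≈ 5.67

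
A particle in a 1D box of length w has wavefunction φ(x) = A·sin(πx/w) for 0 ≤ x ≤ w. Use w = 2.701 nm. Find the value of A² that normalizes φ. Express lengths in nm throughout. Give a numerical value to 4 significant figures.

The normalization condition is ∫|φ|² dx = 1 from 0 to w.
With φ = A·sin(πx/w), the integral evaluates to A²·[w/2].
Setting this equal to 1 gives A² = 1/(w/2).
Plugging in w = 2.701 yields A = 0.86050.

A^2 ≈ 0.7405 nm^(-1)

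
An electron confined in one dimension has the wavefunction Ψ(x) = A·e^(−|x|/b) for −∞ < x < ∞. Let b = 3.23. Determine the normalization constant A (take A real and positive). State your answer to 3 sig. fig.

A ≈ 0.556

Require ∫ |Ψ|² dx = 1 over the whole domain.
The integral (without the A² prefactor) comes out to b.
So A² = (b)^(−1).
With b = 3.23: A² = 0.3096 and A = 0.5564.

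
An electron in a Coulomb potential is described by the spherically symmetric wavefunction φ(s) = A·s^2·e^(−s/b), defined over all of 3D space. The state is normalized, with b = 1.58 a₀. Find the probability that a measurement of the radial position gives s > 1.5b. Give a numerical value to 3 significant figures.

Integrate the radial probability density 4πs²|φ|² over s > 1.5b.
Normalization gives A² = 1/(45·π·b^7/2).
Substituting u = s/b, A², 4π and the length scale all cancel in the ratio: P = ∫_{1.5}^{∞} u^6·e^(-2·u) du / ∫_{0}^{∞} u^6·e^(-2·u) du.
An antiderivative of u^6·e^(-2·u) is -(4·u^6 + 12·u^5 + 30·u^4 + 60·u^3 + 90·u^2 + 90·u + 45)·e^(-2·u)/8; evaluating from 1.5 to ∞ gives ≈ 5.4365, while the full integral is 45/8.
Taking the ratio yields P = 0.9665.

P ≈ 0.966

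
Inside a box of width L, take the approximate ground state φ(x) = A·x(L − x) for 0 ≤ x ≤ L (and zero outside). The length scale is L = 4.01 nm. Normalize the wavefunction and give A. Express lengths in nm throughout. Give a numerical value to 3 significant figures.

Normalization requires ∫|φ|² dx = 1, integrated from 0 to L.
Expanding the polynomial and integrating term by term, carrying out the integral gives A² · L^5/30.
So A² = (L^5/30)^(−1).
Substituting L = 4.01 gives A² = 0.02893, so A = 0.1701.

A ≈ 0.170 nm^(-5/2)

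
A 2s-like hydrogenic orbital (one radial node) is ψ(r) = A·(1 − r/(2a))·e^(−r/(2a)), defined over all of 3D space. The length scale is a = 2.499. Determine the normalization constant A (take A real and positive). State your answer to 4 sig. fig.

Normalization requires ∫|ψ|² 4πr² dr = 1, integrated from 0 to ∞.
In 3D with spherical symmetry the volume element is 4πr² dr.
Using ∫₀^∞ rⁿ e^(−αr) dr = n!/αⁿ⁺¹, carrying out the integral gives A² · 8·π·a^3.
Setting this equal to 1 gives A² = 1/(8·π·a^3).
Plugging in a = 2.499 yields A = 0.050493.

A ≈ 0.05049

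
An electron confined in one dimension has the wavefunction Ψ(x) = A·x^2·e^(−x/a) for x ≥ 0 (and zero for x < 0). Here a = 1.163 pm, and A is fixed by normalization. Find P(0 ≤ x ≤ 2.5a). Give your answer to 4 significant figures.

P = ∫_{0}^{2.5a} |Ψ(x)|² dx.
Since A² = 1/(3·a^5/4), this is the region integral divided by the full normalization integral.
In terms of u = x/a (A² and the length scale cancel between numerator and denominator), P = [∫_{0}^{2.5} u^4·e^(-2·u) du] / [∫_{0}^{∞} u^4·e^(-2·u) du].
An antiderivative of u^4·e^(-2·u) is -(u^4/2 + u^3 + 3·u^2/2 + 3·u/2 + 3/4)·e^(-2·u); evaluating from 0 to 2.5 gives 3/4 - 1569·e^(-5)/32, while the full integral is 3/4.
The result is P = 0.55951.

P ≈ 0.5595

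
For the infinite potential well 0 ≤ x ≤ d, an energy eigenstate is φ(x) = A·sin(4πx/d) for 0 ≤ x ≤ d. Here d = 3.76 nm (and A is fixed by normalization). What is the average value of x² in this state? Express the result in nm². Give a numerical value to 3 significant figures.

⟨x^2⟩ ≈ 4.67 nm^2

By definition ⟨x²⟩ = ∫ x^2 |φ(x)|² dx.
With ∫₀^d sin²(nπx/d) dx = d/2, since the A² factors cancel between numerator and denominator, ⟨x²⟩ = -d^2/(32·π^2) + d^2/3.
With d = 3.76, ⟨x^2⟩ = 4.668.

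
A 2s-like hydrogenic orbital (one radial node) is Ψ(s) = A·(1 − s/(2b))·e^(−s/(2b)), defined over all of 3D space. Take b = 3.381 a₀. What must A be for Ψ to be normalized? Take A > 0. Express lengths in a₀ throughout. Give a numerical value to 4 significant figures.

A ≈ 0.03209 a₀^(-3/2)

We need A² ∫|f|² 4πs² ds = 1, taking the integral from 0 to ∞.
With ∫₀^∞ s^4 e^(−αs) ds = 4!/α^5, with Ψ = A·(1 − s/(2b))·e^(−s/(2b)), the integral evaluates to A²·[8·π·b^3].
Setting this equal to 1 gives A² = 1/(8·π·b^3).
Plugging in b = 3.381 yields A = 0.032086.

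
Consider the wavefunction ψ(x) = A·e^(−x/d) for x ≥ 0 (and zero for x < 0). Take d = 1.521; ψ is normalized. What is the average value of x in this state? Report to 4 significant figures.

⟨x⟩ ≈ 0.7605

By definition ⟨x⟩ = ∫ x |ψ(x)|² dx.
With ∫₀^∞ x^1 e^(−αx) dx = 1!/α^2, the ratio of the moment integral to the normalization integral gives ⟨x⟩ = d/2.
Putting d = 1.521 gives 0.76050.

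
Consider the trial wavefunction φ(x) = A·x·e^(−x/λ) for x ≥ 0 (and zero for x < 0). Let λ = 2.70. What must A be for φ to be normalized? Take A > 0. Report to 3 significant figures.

A ≈ 0.451

The normalization condition is ∫|φ|² dx = 1 from 0 to ∞.
Recall ∫₀^∞ x^m e^(−x/β) dx = m!·β^(m+1), the integral (without the A² prefactor) comes out to λ^3/4.
With λ = 2.70: A² = 0.2032 and A = 0.4508.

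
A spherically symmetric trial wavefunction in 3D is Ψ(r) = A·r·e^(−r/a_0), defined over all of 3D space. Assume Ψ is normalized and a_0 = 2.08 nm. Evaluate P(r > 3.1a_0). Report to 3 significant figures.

With dV = 4πr²dr, the probability is ∫|Ψ|² dV over r > 3.1a_0.
A² is fixed by ∫₀^∞ 4πr²|Ψ|² dr = 1, i.e. A² = (3·π·a_0^5)^(−1).
Let u = r/a_0; then A², 4π and the length scale all cancel, so P = ∫_{3.1}^{∞} u^4·e^(-2·u) du ÷ ∫_{0}^{∞} u^4·e^(-2·u) du.
An antiderivative of u^4·e^(-2·u) is -(u^4/2 + u^3 + 3·u^2/2 + 3·u/2 + 3/4)·e^(-2·u); evaluating from 3.1 to ∞ gives ≈ 0.19438, while the full integral is 3/4.
The region integral divided by the full integral gives P = 0.2592.

P ≈ 0.259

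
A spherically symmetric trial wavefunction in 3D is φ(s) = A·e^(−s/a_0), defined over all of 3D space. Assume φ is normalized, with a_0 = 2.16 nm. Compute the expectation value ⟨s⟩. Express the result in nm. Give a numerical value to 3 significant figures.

⟨s⟩ ≈ 3.24 nm

By definition ⟨s⟩ = ∫ s |φ(s)|² 4πs² ds.
Evaluating both integrals, ⟨s⟩ = 3·a_0/2.
Putting a_0 = 2.16 gives 3.240.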